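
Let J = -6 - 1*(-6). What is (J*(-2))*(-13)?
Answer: 0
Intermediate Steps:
J = 0 (J = -6 + 6 = 0)
(J*(-2))*(-13) = (0*(-2))*(-13) = 0*(-13) = 0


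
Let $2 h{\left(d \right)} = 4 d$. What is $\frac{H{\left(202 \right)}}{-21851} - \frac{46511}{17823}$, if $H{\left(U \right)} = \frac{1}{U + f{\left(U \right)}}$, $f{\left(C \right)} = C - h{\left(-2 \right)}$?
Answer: $- \frac{138218419037}{52965250728} \approx -2.6096$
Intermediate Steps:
$h{\left(d \right)} = 2 d$ ($h{\left(d \right)} = \frac{4 d}{2} = 2 d$)
$f{\left(C \right)} = 4 + C$ ($f{\left(C \right)} = C - 2 \left(-2\right) = C - -4 = C + 4 = 4 + C$)
$H{\left(U \right)} = \frac{1}{4 + 2 U}$ ($H{\left(U \right)} = \frac{1}{U + \left(4 + U\right)} = \frac{1}{4 + 2 U}$)
$\frac{H{\left(202 \right)}}{-21851} - \frac{46511}{17823} = \frac{\frac{1}{2} \frac{1}{2 + 202}}{-21851} - \frac{46511}{17823} = \frac{1}{2 \cdot 204} \left(- \frac{1}{21851}\right) - \frac{46511}{17823} = \frac{1}{2} \cdot \frac{1}{204} \left(- \frac{1}{21851}\right) - \frac{46511}{17823} = \frac{1}{408} \left(- \frac{1}{21851}\right) - \frac{46511}{17823} = - \frac{1}{8915208} - \frac{46511}{17823} = - \frac{138218419037}{52965250728}$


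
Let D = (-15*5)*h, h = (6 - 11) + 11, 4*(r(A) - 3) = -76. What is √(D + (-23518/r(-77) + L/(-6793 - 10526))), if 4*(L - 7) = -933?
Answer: √4894610258778/69276 ≈ 31.936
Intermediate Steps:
L = -905/4 (L = 7 + (¼)*(-933) = 7 - 933/4 = -905/4 ≈ -226.25)
r(A) = -16 (r(A) = 3 + (¼)*(-76) = 3 - 19 = -16)
h = 6 (h = -5 + 11 = 6)
D = -450 (D = -15*5*6 = -75*6 = -450)
√(D + (-23518/r(-77) + L/(-6793 - 10526))) = √(-450 + (-23518/(-16) - 905/(4*(-6793 - 10526)))) = √(-450 + (-23518*(-1/16) - 905/4/(-17319))) = √(-450 + (11759/8 - 905/4*(-1/17319))) = √(-450 + (11759/8 + 905/69276)) = √(-450 + 203655931/138552) = √(141307531/138552) = √4894610258778/69276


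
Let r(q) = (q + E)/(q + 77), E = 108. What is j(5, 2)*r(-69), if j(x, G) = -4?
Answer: -39/2 ≈ -19.500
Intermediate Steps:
r(q) = (108 + q)/(77 + q) (r(q) = (q + 108)/(q + 77) = (108 + q)/(77 + q))
j(5, 2)*r(-69) = -4*(108 - 69)/(77 - 69) = -4*39/8 = -39/2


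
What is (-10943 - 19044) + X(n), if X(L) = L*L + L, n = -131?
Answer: -12957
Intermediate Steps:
X(L) = L + L² (X(L) = L² + L = L + L²)
(-10943 - 19044) + X(n) = (-10943 - 19044) - 131*(1 - 131) = -29987 - 131*(-130) = -29987 + 17030 = -12957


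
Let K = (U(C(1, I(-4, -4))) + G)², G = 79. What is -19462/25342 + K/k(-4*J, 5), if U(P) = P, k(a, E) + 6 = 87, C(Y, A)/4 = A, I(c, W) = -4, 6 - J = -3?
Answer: 611148/12671 ≈ 48.232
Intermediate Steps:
J = 9 (J = 6 - 1*(-3) = 6 + 3 = 9)
C(Y, A) = 4*A
k(a, E) = 81 (k(a, E) = -6 + 87 = 81)
K = 3969 (K = (4*(-4) + 79)² = (-16 + 79)² = 63² = 3969)
-19462/25342 + K/k(-4*J, 5) = -19462/25342 + 3969/81 = -19462*1/25342 + 3969*(1/81) = -9731/12671 + 49 = 611148/12671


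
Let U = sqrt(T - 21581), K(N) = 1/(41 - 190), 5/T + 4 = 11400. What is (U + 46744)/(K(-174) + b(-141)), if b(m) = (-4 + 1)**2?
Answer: 1741214/335 + 149*I*sqrt(700674715279)/7635320 ≈ 5197.7 + 16.335*I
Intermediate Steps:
T = 5/11396 (T = 5/(-4 + 11400) = 5/11396 ≈ 0.00043875)
K(N) = -1/149 (K(N) = 1/(-149) = -1/149)
U = I*sqrt(700674715279)/5698 (U = sqrt(5/11396 - 21581) = sqrt(-245937071/11396) = I*sqrt(700674715279)/5698 ≈ 146.9*I)
b(m) = 9 (b(m) = (-3)**2 = 9)
(U + 46744)/(K(-174) + b(-141)) = (I*sqrt(700674715279)/5698 + 46744)/(-1/149 + 9) = (46744 + I*sqrt(700674715279)/5698)/(1340/149) = (46744 + I*sqrt(700674715279)/5698)*(149/1340) = 1741214/335 + 149*I*sqrt(700674715279)/7635320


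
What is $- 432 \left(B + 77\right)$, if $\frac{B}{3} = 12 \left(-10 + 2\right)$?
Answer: $91152$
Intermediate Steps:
$B = -288$ ($B = 3 \cdot 12 \left(-10 + 2\right) = 3 \cdot 12 \left(-8\right) = 3 \left(-96\right) = -288$)
$- 432 \left(B + 77\right) = - 432 \left(-288 + 77\right) = \left(-432\right) \left(-211\right) = 91152$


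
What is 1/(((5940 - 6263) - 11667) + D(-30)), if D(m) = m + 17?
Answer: -1/12003 ≈ -8.3313e-5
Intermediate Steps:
D(m) = 17 + m
1/(((5940 - 6263) - 11667) + D(-30)) = 1/(((5940 - 6263) - 11667) + (17 - 30)) = 1/((-323 - 11667) - 13) = 1/(-11990 - 13) = 1/(-12003) = -1/12003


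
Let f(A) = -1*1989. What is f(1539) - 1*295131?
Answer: -297120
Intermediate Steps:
f(A) = -1989
f(1539) - 1*295131 = -1989 - 1*295131 = -1989 - 295131 = -297120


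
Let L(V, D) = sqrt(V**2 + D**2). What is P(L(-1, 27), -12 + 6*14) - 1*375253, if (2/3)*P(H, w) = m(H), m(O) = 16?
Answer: -375229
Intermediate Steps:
L(V, D) = sqrt(D**2 + V**2)
P(H, w) = 24 (P(H, w) = (3/2)*16 = 24)
P(L(-1, 27), -12 + 6*14) - 1*375253 = 24 - 1*375253 = 24 - 375253 = -375229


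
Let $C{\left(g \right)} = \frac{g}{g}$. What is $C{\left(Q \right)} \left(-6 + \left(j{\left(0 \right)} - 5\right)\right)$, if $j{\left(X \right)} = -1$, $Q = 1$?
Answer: $-12$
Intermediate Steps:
$C{\left(g \right)} = 1$
$C{\left(Q \right)} \left(-6 + \left(j{\left(0 \right)} - 5\right)\right) = 1 \left(-6 - 6\right) = 1 \left(-12\right) = -12$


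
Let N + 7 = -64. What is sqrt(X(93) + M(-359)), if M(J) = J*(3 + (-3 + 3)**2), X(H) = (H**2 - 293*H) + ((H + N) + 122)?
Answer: I*sqrt(19533) ≈ 139.76*I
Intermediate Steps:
N = -71 (N = -7 - 64 = -71)
X(H) = 51 + H**2 - 292*H (X(H) = (H**2 - 293*H) + ((H - 71) + 122) = (H**2 - 293*H) + ((-71 + H) + 122) = (H**2 - 293*H) + (51 + H) = 51 + H**2 - 292*H)
M(J) = 3*J (M(J) = J*(3 + 0**2) = J*(3 + 0) = J*3 = 3*J)
sqrt(X(93) + M(-359)) = sqrt((51 + 93**2 - 292*93) + 3*(-359)) = sqrt((51 + 8649 - 27156) - 1077) = sqrt(-18456 - 1077) = sqrt(-19533) = I*sqrt(19533)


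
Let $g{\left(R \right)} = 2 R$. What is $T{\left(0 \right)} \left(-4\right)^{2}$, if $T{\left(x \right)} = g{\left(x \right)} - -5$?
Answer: $80$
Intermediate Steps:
$T{\left(x \right)} = 5 + 2 x$ ($T{\left(x \right)} = 2 x - -5 = 2 x + 5 = 5 + 2 x$)
$T{\left(0 \right)} \left(-4\right)^{2} = \left(5 + 2 \cdot 0\right) \left(-4\right)^{2} = \left(5 + 0\right) 16 = 5 \cdot 16 = 80$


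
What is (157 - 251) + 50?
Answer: -44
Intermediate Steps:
(157 - 251) + 50 = -94 + 50 = -44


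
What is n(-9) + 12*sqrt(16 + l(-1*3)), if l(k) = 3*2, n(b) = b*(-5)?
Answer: 45 + 12*sqrt(22) ≈ 101.29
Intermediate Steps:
n(b) = -5*b
l(k) = 6
n(-9) + 12*sqrt(16 + l(-1*3)) = -5*(-9) + 12*sqrt(16 + 6) = 45 + 12*sqrt(22)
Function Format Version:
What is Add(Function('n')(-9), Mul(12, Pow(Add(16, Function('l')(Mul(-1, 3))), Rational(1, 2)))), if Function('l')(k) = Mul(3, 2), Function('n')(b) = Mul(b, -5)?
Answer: Add(45, Mul(12, Pow(22, Rational(1, 2)))) ≈ 101.29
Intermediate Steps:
Function('n')(b) = Mul(-5, b)
Function('l')(k) = 6
Add(Function('n')(-9), Mul(12, Pow(Add(16, Function('l')(Mul(-1, 3))), Rational(1, 2)))) = Add(Mul(-5, -9), Mul(12, Pow(Add(16, 6), Rational(1, 2)))) = Add(45, Mul(12, Pow(22, Rational(1, 2))))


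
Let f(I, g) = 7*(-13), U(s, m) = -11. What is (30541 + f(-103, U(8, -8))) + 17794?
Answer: 48244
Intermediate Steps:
f(I, g) = -91
(30541 + f(-103, U(8, -8))) + 17794 = (30541 - 91) + 17794 = 30450 + 17794 = 48244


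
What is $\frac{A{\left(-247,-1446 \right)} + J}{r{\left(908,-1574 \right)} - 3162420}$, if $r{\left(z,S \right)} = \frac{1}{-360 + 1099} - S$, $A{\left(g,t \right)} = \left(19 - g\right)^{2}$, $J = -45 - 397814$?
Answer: $\frac{241729117}{2335865193} \approx 0.10349$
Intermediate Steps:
$J = -397859$ ($J = -45 - 397814 = -397859$)
$r{\left(z,S \right)} = \frac{1}{739} - S$
$\frac{A{\left(-247,-1446 \right)} + J}{r{\left(908,-1574 \right)} - 3162420} = \frac{\left(-19 - 247\right)^{2} - 397859}{\left(\frac{1}{739} - -1574\right) - 3162420} = \frac{\left(-266\right)^{2} - 397859}{\left(\frac{1}{739} + 1574\right) - 3162420} = \frac{70756 - 397859}{\frac{1163187}{739} - 3162420} = - \frac{327103}{- \frac{2335865193}{739}} = \left(-327103\right) \left(- \frac{739}{2335865193}\right) = \frac{241729117}{2335865193}$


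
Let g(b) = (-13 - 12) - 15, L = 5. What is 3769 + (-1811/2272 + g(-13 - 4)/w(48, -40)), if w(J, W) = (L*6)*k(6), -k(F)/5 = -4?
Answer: 128418083/34080 ≈ 3768.1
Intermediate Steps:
k(F) = 20 (k(F) = -5*(-4) = 20)
w(J, W) = 600 (w(J, W) = (5*6)*20 = 30*20 = 600)
g(b) = -40 (g(b) = -25 - 15 = -40)
3769 + (-1811/2272 + g(-13 - 4)/w(48, -40)) = 3769 + (-1811/2272 - 40/600) = 3769 + (-1811*1/2272 - 40*1/600) = 3769 + (-1811/2272 - 1/15) = 3769 - 29437/34080 = 128418083/34080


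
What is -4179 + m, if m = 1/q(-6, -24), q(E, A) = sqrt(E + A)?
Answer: -4179 - I*sqrt(30)/30 ≈ -4179.0 - 0.18257*I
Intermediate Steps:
q(E, A) = sqrt(A + E)
m = -I*sqrt(30)/30 (m = 1/(sqrt(-24 - 6)) = 1/(sqrt(-30)) = 1/(I*sqrt(30)) = -I*sqrt(30)/30 ≈ -0.18257*I)
-4179 + m = -4179 - I*sqrt(30)/30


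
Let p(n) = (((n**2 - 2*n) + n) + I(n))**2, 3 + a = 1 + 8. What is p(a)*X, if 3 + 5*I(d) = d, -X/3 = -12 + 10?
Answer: 140454/25 ≈ 5618.2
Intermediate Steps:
X = 6 (X = -3*(-12 + 10) = -3*(-2) = 6)
a = 6 (a = -3 + (1 + 8) = -3 + 9 = 6)
I(d) = -3/5 + d/5
p(n) = (-3/5 + n**2 - 4*n/5)**2 (p(n) = (((n**2 - 2*n) + n) + (-3/5 + n/5))**2 = ((n**2 - n) + (-3/5 + n/5))**2 = (-3/5 + n**2 - 4*n/5)**2)
p(a)*X = ((-3 - 4*6 + 5*6**2)**2/25)*6 = ((-3 - 24 + 5*36)**2/25)*6 = ((-3 - 24 + 180)**2/25)*6 = ((1/25)*153**2)*6 = ((1/25)*23409)*6 = (23409/25)*6 = 140454/25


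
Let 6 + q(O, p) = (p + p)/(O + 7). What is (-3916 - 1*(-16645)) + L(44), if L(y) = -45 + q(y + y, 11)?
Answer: 1204432/95 ≈ 12678.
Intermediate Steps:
q(O, p) = -6 + 2*p/(7 + O) (q(O, p) = -6 + (p + p)/(O + 7) = -6 + (2*p)/(7 + O) = -6 + 2*p/(7 + O))
L(y) = -45 + 2*(-10 - 6*y)/(7 + 2*y) (L(y) = -45 + 2*(-21 + 11 - 3*(y + y))/(7 + (y + y)) = -45 + 2*(-21 + 11 - 6*y)/(7 + 2*y) = -45 + 2*(-10 - 6*y)/(7 + 2*y))
(-3916 - 1*(-16645)) + L(44) = (-3916 - 1*(-16645)) + (-335 - 102*44)/(7 + 2*44) = (-3916 + 16645) + (-335 - 4488)/(7 + 88) = 12729 - 4823/95 = 1204432/95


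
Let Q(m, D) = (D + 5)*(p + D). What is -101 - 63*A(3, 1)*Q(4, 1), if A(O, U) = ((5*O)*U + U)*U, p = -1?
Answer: -101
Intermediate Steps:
Q(m, D) = (-1 + D)*(5 + D) (Q(m, D) = (D + 5)*(-1 + D) = (5 + D)*(-1 + D) = (-1 + D)*(5 + D))
A(O, U) = U*(U + 5*O*U) (A(O, U) = (5*O*U + U)*U = (U + 5*O*U)*U = U*(U + 5*O*U))
-101 - 63*A(3, 1)*Q(4, 1) = -101 - 63*1**2*(1 + 5*3)*(-5 + 1**2 + 4*1) = -101 - 63*1*(1 + 15)*(-5 + 1 + 4) = -101 - 63*1*16*0 = -101 - 1008*0 = -101 - 63*0 = -101 + 0 = -101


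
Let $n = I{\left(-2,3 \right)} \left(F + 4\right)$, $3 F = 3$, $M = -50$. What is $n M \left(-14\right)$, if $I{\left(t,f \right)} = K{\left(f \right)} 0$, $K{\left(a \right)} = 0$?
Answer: $0$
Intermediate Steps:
$F = 1$ ($F = \frac{1}{3} \cdot 3 = 1$)
$I{\left(t,f \right)} = 0$ ($I{\left(t,f \right)} = 0 \cdot 0 = 0$)
$n = 0$ ($n = 0 \left(1 + 4\right) = 0 \cdot 5 = 0$)
$n M \left(-14\right) = 0 \left(-50\right) \left(-14\right) = 0 \left(-14\right) = 0$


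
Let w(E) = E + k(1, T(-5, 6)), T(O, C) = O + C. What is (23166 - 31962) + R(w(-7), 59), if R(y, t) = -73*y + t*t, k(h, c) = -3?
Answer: -4585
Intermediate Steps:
T(O, C) = C + O
w(E) = -3 + E (w(E) = E - 3 = -3 + E)
R(y, t) = t² - 73*y (R(y, t) = -73*y + t² = t² - 73*y)
(23166 - 31962) + R(w(-7), 59) = (23166 - 31962) + (59² - 73*(-3 - 7)) = -8796 + (3481 - 73*(-10)) = -8796 + (3481 + 730) = -8796 + 4211 = -4585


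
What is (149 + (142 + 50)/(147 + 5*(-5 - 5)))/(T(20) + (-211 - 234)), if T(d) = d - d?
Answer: -2929/8633 ≈ -0.33928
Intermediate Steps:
T(d) = 0
(149 + (142 + 50)/(147 + 5*(-5 - 5)))/(T(20) + (-211 - 234)) = (149 + (142 + 50)/(147 + 5*(-5 - 5)))/(0 + (-211 - 234)) = (149 + 192/(147 + 5*(-10)))/(0 - 445) = (149 + 192/(147 - 50))/(-445) = (149 + 192/97)*(-1/445) = (14645/97)*(-1/445) = -2929/8633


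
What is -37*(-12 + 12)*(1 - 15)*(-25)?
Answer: 0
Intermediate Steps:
-37*(-12 + 12)*(1 - 15)*(-25) = -0*(-14)*(-25) = -37*0*(-25) = 0*(-25) = 0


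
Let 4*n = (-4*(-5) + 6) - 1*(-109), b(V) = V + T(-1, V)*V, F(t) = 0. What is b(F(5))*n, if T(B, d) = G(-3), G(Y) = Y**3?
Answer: 0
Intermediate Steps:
T(B, d) = -27 (T(B, d) = (-3)**3 = -27)
b(V) = -26*V (b(V) = V - 27*V = -26*V)
n = 135/4 (n = ((-4*(-5) + 6) - 1*(-109))/4 = ((20 + 6) + 109)/4 = (26 + 109)/4 = (1/4)*135 = 135/4 ≈ 33.750)
b(F(5))*n = -26*0*(135/4) = 0*(135/4) = 0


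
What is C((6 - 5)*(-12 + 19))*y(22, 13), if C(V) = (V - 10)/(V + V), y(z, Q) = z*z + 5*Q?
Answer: -1647/14 ≈ -117.64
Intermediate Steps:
y(z, Q) = z² + 5*Q
C(V) = (-10 + V)/(2*V) (C(V) = (-10 + V)/((2*V)) = (-10 + V)*(1/(2*V)) = (-10 + V)/(2*V))
C((6 - 5)*(-12 + 19))*y(22, 13) = ((-10 + (6 - 5)*(-12 + 19))/(2*(((6 - 5)*(-12 + 19)))))*(22² + 5*13) = ((-10 + 1*7)/(2*((1*7))))*(484 + 65) = ((½)*(-10 + 7)/7)*549 = ((½)*(⅐)*(-3))*549 = -3/14*549 = -1647/14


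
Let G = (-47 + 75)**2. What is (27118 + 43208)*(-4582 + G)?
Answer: -267098148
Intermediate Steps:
G = 784 (G = 28**2 = 784)
(27118 + 43208)*(-4582 + G) = (27118 + 43208)*(-4582 + 784) = 70326*(-3798) = -267098148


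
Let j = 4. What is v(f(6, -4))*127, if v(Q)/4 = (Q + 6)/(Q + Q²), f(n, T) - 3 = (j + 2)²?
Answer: 381/26 ≈ 14.654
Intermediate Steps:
f(n, T) = 39 (f(n, T) = 3 + (4 + 2)² = 3 + 6² = 3 + 36 = 39)
v(Q) = 4*(6 + Q)/(Q + Q²) (v(Q) = 4*((Q + 6)/(Q + Q²)) = 4*((6 + Q)/(Q + Q²)) = 4*(6 + Q)/(Q + Q²))
v(f(6, -4))*127 = (4*(6 + 39)/(39*(1 + 39)))*127 = (4*(1/39)*45/40)*127 = (4*(1/39)*(1/40)*45)*127 = (3/26)*127 = 381/26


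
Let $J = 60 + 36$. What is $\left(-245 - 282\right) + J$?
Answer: $-431$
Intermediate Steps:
$J = 96$
$\left(-245 - 282\right) + J = \left(-245 - 282\right) + 96 = -527 + 96 = -431$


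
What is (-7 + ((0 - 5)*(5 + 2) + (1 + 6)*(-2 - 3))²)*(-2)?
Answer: -9786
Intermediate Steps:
(-7 + ((0 - 5)*(5 + 2) + (1 + 6)*(-2 - 3))²)*(-2) = (-7 + (-5*7 + 7*(-5))²)*(-2) = (-7 + (-35 - 35)²)*(-2) = (-7 + (-70)²)*(-2) = (-7 + 4900)*(-2) = 4893*(-2) = -9786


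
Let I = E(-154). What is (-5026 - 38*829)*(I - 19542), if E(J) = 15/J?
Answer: 54965197512/77 ≈ 7.1383e+8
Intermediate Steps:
I = -15/154 (I = 15/(-154) = 15*(-1/154) = -15/154 ≈ -0.097403)
(-5026 - 38*829)*(I - 19542) = (-5026 - 38*829)*(-15/154 - 19542) = (-5026 - 31502)*(-3009483/154) = -36528*(-3009483/154) = 54965197512/77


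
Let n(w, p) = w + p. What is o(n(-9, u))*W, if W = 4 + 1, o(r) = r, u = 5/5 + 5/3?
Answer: -95/3 ≈ -31.667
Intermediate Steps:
u = 8/3 (u = 5*(⅕) + 5*(⅓) = 1 + 5/3 = 8/3 ≈ 2.6667)
n(w, p) = p + w
W = 5
o(n(-9, u))*W = (8/3 - 9)*5 = -19/3*5 = -95/3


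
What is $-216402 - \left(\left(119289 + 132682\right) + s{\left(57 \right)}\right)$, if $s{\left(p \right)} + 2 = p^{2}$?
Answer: $-471620$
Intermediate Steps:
$s{\left(p \right)} = -2 + p^{2}$
$-216402 - \left(\left(119289 + 132682\right) + s{\left(57 \right)}\right) = -216402 - \left(\left(119289 + 132682\right) - \left(2 - 57^{2}\right)\right) = -216402 - \left(251971 + \left(-2 + 3249\right)\right) = -216402 - \left(251971 + 3247\right) = -216402 - 255218 = -471620$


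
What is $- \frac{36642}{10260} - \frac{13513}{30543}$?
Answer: $- \frac{69877777}{17409510} \approx -4.0138$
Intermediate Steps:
$- \frac{36642}{10260} - \frac{13513}{30543} = \left(-36642\right) \frac{1}{10260} - \frac{13513}{30543} = - \frac{6107}{1710} - \frac{13513}{30543} = - \frac{69877777}{17409510}$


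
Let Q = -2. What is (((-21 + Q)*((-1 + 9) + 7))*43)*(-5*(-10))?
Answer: -741750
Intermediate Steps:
(((-21 + Q)*((-1 + 9) + 7))*43)*(-5*(-10)) = (((-21 - 2)*((-1 + 9) + 7))*43)*(-5*(-10)) = (-23*(8 + 7)*43)*50 = (-23*15*43)*50 = -345*43*50 = -14835*50 = -741750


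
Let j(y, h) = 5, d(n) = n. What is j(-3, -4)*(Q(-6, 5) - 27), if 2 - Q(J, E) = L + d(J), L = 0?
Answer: -95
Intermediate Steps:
Q(J, E) = 2 - J (Q(J, E) = 2 - (0 + J) = 2 - J)
j(-3, -4)*(Q(-6, 5) - 27) = 5*((2 - 1*(-6)) - 27) = 5*((2 + 6) - 27) = 5*(8 - 27) = 5*(-19) = -95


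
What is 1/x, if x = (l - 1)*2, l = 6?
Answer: ⅒ ≈ 0.10000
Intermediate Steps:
x = 10 (x = (6 - 1)*2 = 5*2 = 10)
1/x = 1/10 = ⅒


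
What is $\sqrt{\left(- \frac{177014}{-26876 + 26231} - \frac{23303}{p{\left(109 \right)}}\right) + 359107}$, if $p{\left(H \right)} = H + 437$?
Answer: $\frac{3 \sqrt{1247628170230}}{5590} \approx 599.45$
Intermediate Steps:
$p{\left(H \right)} = 437 + H$
$\sqrt{\left(- \frac{177014}{-26876 + 26231} - \frac{23303}{p{\left(109 \right)}}\right) + 359107} = \sqrt{\left(- \frac{177014}{-26876 + 26231} - \frac{23303}{437 + 109}\right) + 359107} = \sqrt{\left(- \frac{177014}{-645} - \frac{23303}{546}\right) + 359107} = \sqrt{\left(\left(-177014\right) \left(- \frac{1}{645}\right) - \frac{3329}{78}\right) + 359107} = \sqrt{\left(\frac{177014}{645} - \frac{3329}{78}\right) + 359107} = \sqrt{\frac{1295543}{5590} + 359107} = \sqrt{\frac{2008703673}{5590}} = \frac{3 \sqrt{1247628170230}}{5590}$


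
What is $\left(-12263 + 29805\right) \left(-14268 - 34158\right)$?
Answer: $-849488892$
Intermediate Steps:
$\left(-12263 + 29805\right) \left(-14268 - 34158\right) = 17542 \left(-48426\right) = -849488892$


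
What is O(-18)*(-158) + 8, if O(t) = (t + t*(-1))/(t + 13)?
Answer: 8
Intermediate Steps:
O(t) = 0 (O(t) = (t - t)/(13 + t) = 0/(13 + t) = 0)
O(-18)*(-158) + 8 = 0*(-158) + 8 = 0 + 8 = 8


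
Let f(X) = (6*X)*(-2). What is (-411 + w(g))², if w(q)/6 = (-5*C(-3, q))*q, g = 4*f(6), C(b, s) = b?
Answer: 693321561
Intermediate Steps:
f(X) = -12*X
g = -288 (g = 4*(-12*6) = 4*(-72) = -288)
w(q) = 90*q (w(q) = 6*((-5*(-3))*q) = 6*(15*q) = 90*q)
(-411 + w(g))² = (-411 + 90*(-288))² = (-411 - 25920)² = (-26331)² = 693321561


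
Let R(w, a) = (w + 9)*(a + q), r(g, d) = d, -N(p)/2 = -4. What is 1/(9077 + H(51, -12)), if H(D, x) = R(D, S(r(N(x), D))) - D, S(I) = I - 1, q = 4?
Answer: 1/12266 ≈ 8.1526e-5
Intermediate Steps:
N(p) = 8 (N(p) = -2*(-4) = 8)
S(I) = -1 + I
R(w, a) = (4 + a)*(9 + w) (R(w, a) = (w + 9)*(a + 4) = (9 + w)*(4 + a) = (4 + a)*(9 + w))
H(D, x) = 27 + 12*D + D*(-1 + D) (H(D, x) = (36 + 4*D + 9*(-1 + D) + (-1 + D)*D) - D = (36 + 4*D + (-9 + 9*D) + D*(-1 + D)) - D = (27 + 13*D + D*(-1 + D)) - D = 27 + 12*D + D*(-1 + D))
1/(9077 + H(51, -12)) = 1/(9077 + (27 + 51**2 + 11*51)) = 1/(9077 + (27 + 2601 + 561)) = 1/(9077 + 3189) = 1/12266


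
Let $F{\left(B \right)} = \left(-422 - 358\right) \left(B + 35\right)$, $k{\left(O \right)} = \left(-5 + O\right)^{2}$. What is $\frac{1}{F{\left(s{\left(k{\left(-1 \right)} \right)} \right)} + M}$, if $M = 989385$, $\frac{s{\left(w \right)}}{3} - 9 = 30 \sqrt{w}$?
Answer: $\frac{1}{519825} \approx 1.9237 \cdot 10^{-6}$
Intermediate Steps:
$s{\left(w \right)} = 27 + 90 \sqrt{w}$ ($s{\left(w \right)} = 27 + 3 \cdot 30 \sqrt{w} = 27 + 90 \sqrt{w}$)
$F{\left(B \right)} = -27300 - 780 B$ ($F{\left(B \right)} = - 780 \left(35 + B\right) = -27300 - 780 B$)
$\frac{1}{F{\left(s{\left(k{\left(-1 \right)} \right)} \right)} + M} = \frac{1}{\left(-27300 - 780 \left(27 + 90 \sqrt{\left(-5 - 1\right)^{2}}\right)\right) + 989385} = \frac{1}{\left(-27300 - 780 \left(27 + 90 \sqrt{\left(-6\right)^{2}}\right)\right) + 989385} = \frac{1}{\left(-27300 - 780 \left(27 + 90 \sqrt{36}\right)\right) + 989385} = \frac{1}{\left(-27300 - 780 \left(27 + 90 \cdot 6\right)\right) + 989385} = \frac{1}{\left(-27300 - 780 \left(27 + 540\right)\right) + 989385} = \frac{1}{\left(-27300 - 442260\right) + 989385} = \frac{1}{-469560 + 989385} = \frac{1}{519825}$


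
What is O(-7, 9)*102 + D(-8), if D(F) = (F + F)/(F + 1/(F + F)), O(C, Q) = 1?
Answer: 13414/129 ≈ 103.98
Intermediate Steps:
D(F) = 2*F/(F + 1/(2*F)) (D(F) = (2*F)/(F + 1/(2*F)) = 2*F/(F + 1/(2*F)))
O(-7, 9)*102 + D(-8) = 1*102 + 4*(-8)**2/(1 + 2*(-8)**2) = 102 + 4*64/(1 + 2*64) = 102 + 4*64/(1 + 128) = 102 + 4*64/129 = 102 + 4*64*(1/129) = 102 + 256/129 = 13414/129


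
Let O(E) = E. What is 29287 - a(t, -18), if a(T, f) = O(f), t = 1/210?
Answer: 29305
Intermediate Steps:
t = 1/210 ≈ 0.0047619
a(T, f) = f
29287 - a(t, -18) = 29287 - 1*(-18) = 29287 + 18 = 29305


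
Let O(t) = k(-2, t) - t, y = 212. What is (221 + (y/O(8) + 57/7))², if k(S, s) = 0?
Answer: 8048569/196 ≈ 41064.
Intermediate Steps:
O(t) = -t (O(t) = 0 - t = -t)
(221 + (y/O(8) + 57/7))² = (221 + (212/((-1*8)) + 57/7))² = (221 + (212/(-8) + 57*(⅐)))² = (221 + (212*(-⅛) + 57/7))² = (221 + (-53/2 + 57/7))² = (221 - 257/14)² = (2837/14)² = 8048569/196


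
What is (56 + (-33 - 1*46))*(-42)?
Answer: 966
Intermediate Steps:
(56 + (-33 - 1*46))*(-42) = (56 + (-33 - 46))*(-42) = (56 - 79)*(-42) = -23*(-42) = 966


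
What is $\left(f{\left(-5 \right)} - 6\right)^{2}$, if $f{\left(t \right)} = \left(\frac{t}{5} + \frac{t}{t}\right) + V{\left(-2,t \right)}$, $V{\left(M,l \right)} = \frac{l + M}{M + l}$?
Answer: $25$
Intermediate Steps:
$V{\left(M,l \right)} = 1$ ($V{\left(M,l \right)} = \frac{M + l}{M + l} = 1$)
$f{\left(t \right)} = 2 + \frac{t}{5}$ ($f{\left(t \right)} = \left(\frac{t}{5} + \frac{t}{t}\right) + 1 = \left(t \frac{1}{5} + 1\right) + 1 = \left(\frac{t}{5} + 1\right) + 1 = \left(1 + \frac{t}{5}\right) + 1 = 2 + \frac{t}{5}$)
$\left(f{\left(-5 \right)} - 6\right)^{2} = \left(\left(2 + \frac{1}{5} \left(-5\right)\right) - 6\right)^{2} = \left(\left(2 - 1\right) - 6\right)^{2} = \left(1 - 6\right)^{2} = \left(-5\right)^{2} = 25$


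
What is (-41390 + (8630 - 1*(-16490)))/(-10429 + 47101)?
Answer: -8135/18336 ≈ -0.44366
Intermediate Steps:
(-41390 + (8630 - 1*(-16490)))/(-10429 + 47101) = (-41390 + (8630 + 16490))/36672 = (-41390 + 25120)*(1/36672) = -16270*1/36672 = -8135/18336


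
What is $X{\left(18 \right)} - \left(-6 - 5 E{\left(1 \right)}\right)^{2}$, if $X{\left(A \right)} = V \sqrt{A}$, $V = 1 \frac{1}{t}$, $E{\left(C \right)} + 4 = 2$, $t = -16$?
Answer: $-16 - \frac{3 \sqrt{2}}{16} \approx -16.265$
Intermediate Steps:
$E{\left(C \right)} = -2$ ($E{\left(C \right)} = -4 + 2 = -2$)
$V = - \frac{1}{16}$ ($V = 1 \frac{1}{-16} = 1 \left(- \frac{1}{16}\right) = - \frac{1}{16} \approx -0.0625$)
$X{\left(A \right)} = - \frac{\sqrt{A}}{16}$
$X{\left(18 \right)} - \left(-6 - 5 E{\left(1 \right)}\right)^{2} = - \frac{\sqrt{18}}{16} - \left(-6 - -10\right)^{2} = - \frac{3 \sqrt{2}}{16} - \left(-6 + 10\right)^{2} = - \frac{3 \sqrt{2}}{16} - 4^{2} = - \frac{3 \sqrt{2}}{16} - 16 = -16 - \frac{3 \sqrt{2}}{16}$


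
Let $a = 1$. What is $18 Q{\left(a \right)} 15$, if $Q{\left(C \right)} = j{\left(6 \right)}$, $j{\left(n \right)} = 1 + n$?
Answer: $1890$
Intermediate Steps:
$Q{\left(C \right)} = 7$ ($Q{\left(C \right)} = 1 + 6 = 7$)
$18 Q{\left(a \right)} 15 = 18 \cdot 7 \cdot 15 = 126 \cdot 15 = 1890$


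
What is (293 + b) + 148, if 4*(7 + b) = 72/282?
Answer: 20401/47 ≈ 434.06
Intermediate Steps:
b = -326/47 (b = -7 + (72/282)/4 = -7 + (72*(1/282))/4 = -7 + (¼)*(12/47) = -7 + 3/47 = -326/47 ≈ -6.9362)
(293 + b) + 148 = (293 - 326/47) + 148 = 13445/47 + 148 = 20401/47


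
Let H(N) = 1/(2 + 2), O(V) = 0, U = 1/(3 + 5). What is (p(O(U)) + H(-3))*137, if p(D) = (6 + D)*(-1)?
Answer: -3151/4 ≈ -787.75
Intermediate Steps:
U = ⅛ (U = 1/8 = ⅛ ≈ 0.12500)
H(N) = ¼ (H(N) = 1/4 = ¼)
p(D) = -6 - D
(p(O(U)) + H(-3))*137 = ((-6 - 1*0) + ¼)*137 = ((-6 + 0) + ¼)*137 = (-6 + ¼)*137 = -23/4*137 = -3151/4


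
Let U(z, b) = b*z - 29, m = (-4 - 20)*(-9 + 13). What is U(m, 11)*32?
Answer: -34720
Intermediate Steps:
m = -96 (m = -24*4 = -96)
U(z, b) = -29 + b*z
U(m, 11)*32 = (-29 + 11*(-96))*32 = (-29 - 1056)*32 = -1085*32 = -34720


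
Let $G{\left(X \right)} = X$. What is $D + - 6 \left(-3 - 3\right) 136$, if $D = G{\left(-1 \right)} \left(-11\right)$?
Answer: $4907$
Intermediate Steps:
$D = 11$ ($D = \left(-1\right) \left(-11\right) = 11$)
$D + - 6 \left(-3 - 3\right) 136 = 11 + - 6 \left(-3 - 3\right) 136 = 11 + \left(-6\right) \left(-6\right) 136 = 11 + 36 \cdot 136 = 11 + 4896 = 4907$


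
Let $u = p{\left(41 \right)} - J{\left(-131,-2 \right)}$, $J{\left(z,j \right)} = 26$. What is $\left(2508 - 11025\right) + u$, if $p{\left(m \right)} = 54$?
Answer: $-8489$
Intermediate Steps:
$u = 28$ ($u = 54 - 26 = 28$)
$\left(2508 - 11025\right) + u = \left(2508 - 11025\right) + 28 = -8517 + 28 = -8489$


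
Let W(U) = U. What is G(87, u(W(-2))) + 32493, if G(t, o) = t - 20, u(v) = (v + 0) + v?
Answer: 32560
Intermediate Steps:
u(v) = 2*v (u(v) = v + v = 2*v)
G(t, o) = -20 + t
G(87, u(W(-2))) + 32493 = (-20 + 87) + 32493 = 67 + 32493 = 32560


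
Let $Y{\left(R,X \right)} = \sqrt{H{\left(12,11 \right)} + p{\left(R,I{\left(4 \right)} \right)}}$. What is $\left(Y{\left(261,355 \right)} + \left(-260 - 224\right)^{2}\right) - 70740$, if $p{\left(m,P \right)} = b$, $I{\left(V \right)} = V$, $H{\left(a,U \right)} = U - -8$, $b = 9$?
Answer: $163516 + 2 \sqrt{7} \approx 1.6352 \cdot 10^{5}$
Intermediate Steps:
$H{\left(a,U \right)} = 8 + U$ ($H{\left(a,U \right)} = U + 8 = 8 + U$)
$p{\left(m,P \right)} = 9$
$Y{\left(R,X \right)} = 2 \sqrt{7}$ ($Y{\left(R,X \right)} = \sqrt{\left(8 + 11\right) + 9} = \sqrt{19 + 9} = \sqrt{28} = 2 \sqrt{7}$)
$\left(Y{\left(261,355 \right)} + \left(-260 - 224\right)^{2}\right) - 70740 = \left(2 \sqrt{7} + \left(-260 - 224\right)^{2}\right) - 70740 = \left(2 \sqrt{7} + \left(-484\right)^{2}\right) - 70740 = \left(2 \sqrt{7} + 234256\right) - 70740 = \left(234256 + 2 \sqrt{7}\right) - 70740 = 163516 + 2 \sqrt{7}$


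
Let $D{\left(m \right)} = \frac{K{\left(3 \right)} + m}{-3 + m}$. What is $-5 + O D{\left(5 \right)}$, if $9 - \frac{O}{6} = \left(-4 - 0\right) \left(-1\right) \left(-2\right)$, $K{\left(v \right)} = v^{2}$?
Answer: $709$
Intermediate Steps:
$O = 102$ ($O = 54 - 6 \left(-4 - 0\right) \left(-1\right) \left(-2\right) = 54 - 6 \left(-4 + 0\right) \left(-1\right) \left(-2\right) = 54 - 6 \left(-4\right) \left(-1\right) \left(-2\right) = 54 - 6 \cdot 4 \left(-2\right) = 54 - -48 = 54 + 48 = 102$)
$D{\left(m \right)} = \frac{9 + m}{-3 + m}$ ($D{\left(m \right)} = \frac{3^{2} + m}{-3 + m} = \frac{9 + m}{-3 + m}$)
$-5 + O D{\left(5 \right)} = -5 + 102 \frac{9 + 5}{-3 + 5} = -5 + 102 \cdot \frac{1}{2} \cdot 14 = -5 + 102 \cdot 7 = -5 + 714 = 709$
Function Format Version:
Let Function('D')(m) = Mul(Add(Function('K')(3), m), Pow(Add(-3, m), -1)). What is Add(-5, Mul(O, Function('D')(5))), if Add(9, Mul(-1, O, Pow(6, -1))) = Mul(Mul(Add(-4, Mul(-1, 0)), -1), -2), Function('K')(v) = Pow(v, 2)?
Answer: 709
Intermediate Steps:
O = 102 (O = Add(54, Mul(-6, Mul(Mul(Add(-4, Mul(-1, 0)), -1), -2))) = Add(54, Mul(-6, Mul(Mul(Add(-4, 0), -1), -2))) = Add(54, Mul(-6, Mul(Mul(-4, -1), -2))) = Add(54, Mul(-6, Mul(4, -2))) = Add(54, Mul(-6, -8)) = Add(54, 48) = 102)
Function('D')(m) = Mul(Pow(Add(-3, m), -1), Add(9, m)) (Function('D')(m) = Mul(Add(Pow(3, 2), m), Pow(Add(-3, m), -1)) = Mul(Add(9, m), Pow(Add(-3, m), -1)) = Mul(Pow(Add(-3, m), -1), Add(9, m)))
Add(-5, Mul(O, Function('D')(5))) = Add(-5, Mul(102, Mul(Pow(Add(-3, 5), -1), Add(9, 5)))) = Add(-5, Mul(102, Mul(Pow(2, -1), 14))) = Add(-5, Mul(102, Mul(Rational(1, 2), 14))) = Add(-5, Mul(102, 7)) = Add(-5, 714) = 709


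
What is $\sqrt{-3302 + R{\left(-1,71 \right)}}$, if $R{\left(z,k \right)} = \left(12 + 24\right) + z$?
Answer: $33 i \sqrt{3} \approx 57.158 i$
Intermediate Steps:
$R{\left(z,k \right)} = 36 + z$
$\sqrt{-3302 + R{\left(-1,71 \right)}} = \sqrt{-3302 + \left(36 - 1\right)} = \sqrt{-3302 + 35} = \sqrt{-3267} = 33 i \sqrt{3}$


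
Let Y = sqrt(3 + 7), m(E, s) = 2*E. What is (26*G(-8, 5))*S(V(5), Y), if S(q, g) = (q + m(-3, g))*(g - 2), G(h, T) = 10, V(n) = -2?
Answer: 4160 - 2080*sqrt(10) ≈ -2417.5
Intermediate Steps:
Y = sqrt(10) ≈ 3.1623
S(q, g) = (-6 + q)*(-2 + g) (S(q, g) = (q + 2*(-3))*(g - 2) = (q - 6)*(-2 + g) = (-6 + q)*(-2 + g))
(26*G(-8, 5))*S(V(5), Y) = (26*10)*(12 - 6*sqrt(10) - 2*(-2) + sqrt(10)*(-2)) = 260*(12 - 6*sqrt(10) + 4 - 2*sqrt(10)) = 260*(16 - 8*sqrt(10)) = 4160 - 2080*sqrt(10)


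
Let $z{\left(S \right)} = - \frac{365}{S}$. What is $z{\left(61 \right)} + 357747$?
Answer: $\frac{21822202}{61} \approx 3.5774 \cdot 10^{5}$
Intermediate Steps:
$z{\left(61 \right)} + 357747 = - \frac{365}{61} + 357747 = \frac{21822202}{61}$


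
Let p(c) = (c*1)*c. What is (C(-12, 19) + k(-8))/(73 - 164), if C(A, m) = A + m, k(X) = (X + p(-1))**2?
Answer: -8/13 ≈ -0.61539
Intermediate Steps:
p(c) = c**2 (p(c) = c*c = c**2)
k(X) = (1 + X)**2 (k(X) = (X + (-1)**2)**2 = (X + 1)**2 = (1 + X)**2)
(C(-12, 19) + k(-8))/(73 - 164) = ((-12 + 19) + (1 - 8)**2)/(73 - 164) = (7 + (-7)**2)/(-91) = (7 + 49)*(-1/91) = 56*(-1/91) = -8/13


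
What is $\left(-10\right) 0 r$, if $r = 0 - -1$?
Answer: $0$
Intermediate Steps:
$r = 1$ ($r = 0 + 1 = 1$)
$\left(-10\right) 0 r = \left(-10\right) 0 \cdot 1 = 0 \cdot 1 = 0$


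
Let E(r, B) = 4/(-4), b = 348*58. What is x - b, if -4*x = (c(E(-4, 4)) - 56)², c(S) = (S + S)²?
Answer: -20860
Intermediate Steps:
b = 20184
E(r, B) = -1 (E(r, B) = 4*(-¼) = -1)
c(S) = 4*S² (c(S) = (2*S)² = 4*S²)
x = -676 (x = -(4*(-1)² - 56)²/4 = -(4*1 - 56)²/4 = -(4 - 56)²/4 = -¼*(-52)² = -¼*2704 = -676)
x - b = -676 - 1*20184 = -676 - 20184 = -20860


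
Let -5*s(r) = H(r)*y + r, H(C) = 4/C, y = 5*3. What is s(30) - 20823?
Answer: -104147/5 ≈ -20829.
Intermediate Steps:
y = 15
s(r) = -12/r - r/5 (s(r) = -((4/r)*15 + r)/5 = -(60/r + r)/5 = -(r + 60/r)/5 = -12/r - r/5)
s(30) - 20823 = (-12/30 - ⅕*30) - 20823 = (-12*1/30 - 6) - 20823 = (-⅖ - 6) - 20823 = -32/5 - 20823 = -104147/5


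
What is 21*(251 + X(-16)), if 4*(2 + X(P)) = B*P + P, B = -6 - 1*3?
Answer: 5901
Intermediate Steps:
B = -9 (B = -6 - 3 = -9)
X(P) = -2 - 2*P (X(P) = -2 + (-9*P + P)/4 = -2 + (-8*P)/4 = -2 - 2*P)
21*(251 + X(-16)) = 21*(251 + (-2 - 2*(-16))) = 21*(251 + (-2 + 32)) = 21*(251 + 30) = 21*281 = 5901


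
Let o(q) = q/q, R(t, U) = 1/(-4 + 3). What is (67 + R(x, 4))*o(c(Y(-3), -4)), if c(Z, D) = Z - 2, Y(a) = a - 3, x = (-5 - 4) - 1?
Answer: 66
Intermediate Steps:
x = -10 (x = -9 - 1 = -10)
Y(a) = -3 + a
c(Z, D) = -2 + Z
R(t, U) = -1 (R(t, U) = 1/(-1) = -1)
o(q) = 1
(67 + R(x, 4))*o(c(Y(-3), -4)) = (67 - 1)*1 = 66*1 = 66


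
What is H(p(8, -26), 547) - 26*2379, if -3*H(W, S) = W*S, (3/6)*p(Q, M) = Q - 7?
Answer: -186656/3 ≈ -62219.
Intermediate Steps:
p(Q, M) = -14 + 2*Q (p(Q, M) = 2*(Q - 7) = 2*(-7 + Q) = -14 + 2*Q)
H(W, S) = -S*W/3 (H(W, S) = -W*S/3 = -S*W/3)
H(p(8, -26), 547) - 26*2379 = -⅓*547*(-14 + 2*8) - 26*2379 = -⅓*547*(-14 + 16) - 61854 = -⅓*547*2 - 61854 = -1094/3 - 61854 = -186656/3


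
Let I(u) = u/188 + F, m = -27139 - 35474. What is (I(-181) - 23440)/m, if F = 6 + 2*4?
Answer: 4404269/11771244 ≈ 0.37416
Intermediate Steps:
F = 14 (F = 6 + 8 = 14)
m = -62613
I(u) = 14 + u/188 (I(u) = u/188 + 14 = 14 + u/188)
(I(-181) - 23440)/m = ((14 + (1/188)*(-181)) - 23440)/(-62613) = ((14 - 181/188) - 23440)*(-1/62613) = (2451/188 - 23440)*(-1/62613) = -4404269/188*(-1/62613) = 4404269/11771244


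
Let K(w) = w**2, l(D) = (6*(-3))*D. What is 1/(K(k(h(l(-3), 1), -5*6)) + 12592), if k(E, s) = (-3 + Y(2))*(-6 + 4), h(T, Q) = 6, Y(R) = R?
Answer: 1/12596 ≈ 7.9390e-5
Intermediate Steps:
l(D) = -18*D
k(E, s) = 2 (k(E, s) = (-3 + 2)*(-6 + 4) = -1*(-2) = 2)
1/(K(k(h(l(-3), 1), -5*6)) + 12592) = 1/(2**2 + 12592) = 1/(4 + 12592) = 1/12596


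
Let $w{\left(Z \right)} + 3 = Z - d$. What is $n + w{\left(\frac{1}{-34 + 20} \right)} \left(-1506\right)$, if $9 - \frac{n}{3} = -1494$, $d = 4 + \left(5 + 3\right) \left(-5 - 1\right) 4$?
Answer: $- \frac{1917954}{7} \approx -2.7399 \cdot 10^{5}$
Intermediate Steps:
$d = -188$ ($d = 4 + 8 \left(-6\right) 4 = 4 - 192 = -188$)
$n = 4509$ ($n = 27 - -4482 = 27 + 4482 = 4509$)
$w{\left(Z \right)} = 185 + Z$ ($w{\left(Z \right)} = -3 + \left(Z - -188\right) = -3 + \left(Z + 188\right) = -3 + \left(188 + Z\right) = 185 + Z$)
$n + w{\left(\frac{1}{-34 + 20} \right)} \left(-1506\right) = 4509 + \left(185 + \frac{1}{-34 + 20}\right) \left(-1506\right) = 4509 + \left(185 + \frac{1}{-14}\right) \left(-1506\right) = 4509 + \left(185 - \frac{1}{14}\right) \left(-1506\right) = 4509 + \frac{2589}{14} \left(-1506\right) = 4509 - \frac{1949517}{7} = - \frac{1917954}{7}$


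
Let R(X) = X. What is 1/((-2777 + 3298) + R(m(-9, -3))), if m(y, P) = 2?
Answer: 1/523 ≈ 0.0019120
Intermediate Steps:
1/((-2777 + 3298) + R(m(-9, -3))) = 1/((-2777 + 3298) + 2) = 1/(521 + 2) = 1/523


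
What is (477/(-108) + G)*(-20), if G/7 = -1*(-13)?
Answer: -5195/3 ≈ -1731.7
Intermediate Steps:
G = 91 (G = 7*(-1*(-13)) = 7*13 = 91)
(477/(-108) + G)*(-20) = (477/(-108) + 91)*(-20) = (477*(-1/108) + 91)*(-20) = (-53/12 + 91)*(-20) = (1039/12)*(-20) = -5195/3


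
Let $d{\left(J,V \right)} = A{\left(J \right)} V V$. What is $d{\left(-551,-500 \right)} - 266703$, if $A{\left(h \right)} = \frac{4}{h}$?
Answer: $- \frac{147953353}{551} \approx -2.6852 \cdot 10^{5}$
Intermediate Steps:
$d{\left(J,V \right)} = \frac{4 V^{2}}{J}$ ($d{\left(J,V \right)} = \frac{4}{J} V V = \frac{4 V}{J} V = \frac{4 V^{2}}{J}$)
$d{\left(-551,-500 \right)} - 266703 = \frac{4 \left(-500\right)^{2}}{-551} - 266703 = 4 \left(- \frac{1}{551}\right) 250000 - 266703 = - \frac{1000000}{551} - 266703 = - \frac{147953353}{551}$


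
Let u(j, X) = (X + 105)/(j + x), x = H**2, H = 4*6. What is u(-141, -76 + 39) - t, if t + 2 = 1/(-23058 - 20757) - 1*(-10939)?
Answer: -4632245446/423545 ≈ -10937.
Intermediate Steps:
t = 479204654/43815 (t = -2 + (1/(-23058 - 20757) - 1*(-10939)) = -2 + (1/(-43815) + 10939) = -2 + (-1/43815 + 10939) = -2 + 479292284/43815 = 479204654/43815 ≈ 10937.)
H = 24
x = 576 (x = 24**2 = 576)
u(j, X) = (105 + X)/(576 + j) (u(j, X) = (X + 105)/(j + 576) = (105 + X)/(576 + j))
u(-141, -76 + 39) - t = (105 + (-76 + 39))/(576 - 141) - 1*479204654/43815 = (105 - 37)/435 - 479204654/43815 = (1/435)*68 - 479204654/43815 = 68/435 - 479204654/43815 = -4632245446/423545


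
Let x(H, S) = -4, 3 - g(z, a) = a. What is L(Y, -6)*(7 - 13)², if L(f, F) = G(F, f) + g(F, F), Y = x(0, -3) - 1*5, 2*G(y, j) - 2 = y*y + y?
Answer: 900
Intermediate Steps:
g(z, a) = 3 - a
G(y, j) = 1 + y/2 + y²/2 (G(y, j) = 1 + (y*y + y)/2 = 1 + (y² + y)/2 = 1 + (y + y²)/2 = 1 + (y/2 + y²/2) = 1 + y/2 + y²/2)
Y = -9 (Y = -4 - 1*5 = -4 - 5 = -9)
L(f, F) = 4 + F²/2 - F/2 (L(f, F) = (1 + F/2 + F²/2) + (3 - F) = 4 + F²/2 - F/2)
L(Y, -6)*(7 - 13)² = (4 + (½)*(-6)² - ½*(-6))*(7 - 13)² = (4 + (½)*36 + 3)*(-6)² = (4 + 18 + 3)*36 = 25*36 = 900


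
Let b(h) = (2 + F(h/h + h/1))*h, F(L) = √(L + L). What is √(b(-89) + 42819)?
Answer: √(42641 - 356*I*√11) ≈ 206.52 - 2.859*I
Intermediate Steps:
F(L) = √2*√L (F(L) = √(2*L) = √2*√L)
b(h) = h*(2 + √2*√(1 + h)) (b(h) = (2 + √2*√(h/h + h/1))*h = (2 + √2*√(1 + h*1))*h = (2 + √2*√(1 + h))*h = h*(2 + √2*√(1 + h)))
√(b(-89) + 42819) = √(-89*(2 + √(2 + 2*(-89))) + 42819) = √(-89*(2 + √(2 - 178)) + 42819) = √(-89*(2 + √(-176)) + 42819) = √(-89*(2 + 4*I*√11) + 42819) = √((-178 - 356*I*√11) + 42819) = √(42641 - 356*I*√11)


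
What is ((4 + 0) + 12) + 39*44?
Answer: 1732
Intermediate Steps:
((4 + 0) + 12) + 39*44 = (4 + 12) + 1716 = 16 + 1716 = 1732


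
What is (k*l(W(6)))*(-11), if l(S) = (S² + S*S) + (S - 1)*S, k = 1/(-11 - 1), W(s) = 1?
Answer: 11/6 ≈ 1.8333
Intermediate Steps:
k = -1/12 (k = 1/(-12) = -1/12 ≈ -0.083333)
l(S) = 2*S² + S*(-1 + S) (l(S) = (S² + S²) + (-1 + S)*S = 2*S² + S*(-1 + S))
(k*l(W(6)))*(-11) = -(-1 + 3*1)/12*(-11) = -(-1 + 3)/12*(-11) = -2/12*(-11) = -1/12*2*(-11) = -⅙*(-11) = 11/6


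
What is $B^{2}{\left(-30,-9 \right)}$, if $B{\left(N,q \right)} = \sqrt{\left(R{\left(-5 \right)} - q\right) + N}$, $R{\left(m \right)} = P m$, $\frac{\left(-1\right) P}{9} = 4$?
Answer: $159$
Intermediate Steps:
$P = -36$ ($P = \left(-9\right) 4 = -36$)
$R{\left(m \right)} = - 36 m$
$B{\left(N,q \right)} = \sqrt{180 + N - q}$ ($B{\left(N,q \right)} = \sqrt{\left(\left(-36\right) \left(-5\right) - q\right) + N} = \sqrt{\left(180 - q\right) + N} = \sqrt{180 + N - q}$)
$B^{2}{\left(-30,-9 \right)} = \left(\sqrt{180 - 30 - -9}\right)^{2} = \left(\sqrt{180 - 30 + 9}\right)^{2} = \left(\sqrt{159}\right)^{2} = 159$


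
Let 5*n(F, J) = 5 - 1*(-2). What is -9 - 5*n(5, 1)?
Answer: -16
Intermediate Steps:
n(F, J) = 7/5 (n(F, J) = (5 - 1*(-2))/5 = (5 + 2)/5 = (⅕)*7 = 7/5)
-9 - 5*n(5, 1) = -9 - 5*7/5 = -9 - 7 = -16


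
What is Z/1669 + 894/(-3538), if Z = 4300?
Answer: 6860657/2952461 ≈ 2.3237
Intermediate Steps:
Z/1669 + 894/(-3538) = 4300/1669 + 894/(-3538) = 4300*(1/1669) + 894*(-1/3538) = 4300/1669 - 447/1769 = 6860657/2952461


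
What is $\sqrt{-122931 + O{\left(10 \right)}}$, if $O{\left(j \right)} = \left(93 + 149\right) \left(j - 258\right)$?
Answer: $i \sqrt{182947} \approx 427.72 i$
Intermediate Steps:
$O{\left(j \right)} = -62436 + 242 j$ ($O{\left(j \right)} = 242 \left(-258 + j\right) = -62436 + 242 j$)
$\sqrt{-122931 + O{\left(10 \right)}} = \sqrt{-122931 + \left(-62436 + 242 \cdot 10\right)} = \sqrt{-122931 + \left(-62436 + 2420\right)} = \sqrt{-122931 - 60016} = \sqrt{-182947} = i \sqrt{182947}$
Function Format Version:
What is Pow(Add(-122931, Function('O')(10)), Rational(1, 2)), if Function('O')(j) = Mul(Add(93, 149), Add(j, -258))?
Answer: Mul(I, Pow(182947, Rational(1, 2))) ≈ Mul(427.72, I)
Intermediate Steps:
Function('O')(j) = Add(-62436, Mul(242, j)) (Function('O')(j) = Mul(242, Add(-258, j)) = Add(-62436, Mul(242, j)))
Pow(Add(-122931, Function('O')(10)), Rational(1, 2)) = Pow(Add(-122931, Add(-62436, Mul(242, 10))), Rational(1, 2)) = Pow(Add(-122931, Add(-62436, 2420)), Rational(1, 2)) = Pow(Add(-122931, -60016), Rational(1, 2)) = Pow(-182947, Rational(1, 2)) = Mul(I, Pow(182947, Rational(1, 2)))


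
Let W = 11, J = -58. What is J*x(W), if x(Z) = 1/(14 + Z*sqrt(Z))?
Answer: 812/1135 - 638*sqrt(11)/1135 ≈ -1.1489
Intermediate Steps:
x(Z) = 1/(14 + Z**(3/2))
J*x(W) = -58/(14 + 11**(3/2)) = -58/(14 + 11*sqrt(11))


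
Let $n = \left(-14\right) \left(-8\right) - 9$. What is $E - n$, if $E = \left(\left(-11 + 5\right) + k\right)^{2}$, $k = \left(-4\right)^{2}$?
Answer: $-3$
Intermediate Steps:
$n = 103$ ($n = 112 - 9 = 103$)
$k = 16$
$E = 100$ ($E = \left(\left(-11 + 5\right) + 16\right)^{2} = \left(-6 + 16\right)^{2} = 10^{2} = 100$)
$E - n = 100 - 103 = -3$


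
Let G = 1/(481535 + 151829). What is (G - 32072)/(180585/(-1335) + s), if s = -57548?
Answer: 1807879268423/3251571070204 ≈ 0.55600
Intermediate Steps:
G = 1/633364 ≈ 1.5789e-6
(G - 32072)/(180585/(-1335) + s) = (1/633364 - 32072)/(180585/(-1335) - 57548) = -20313250207/(633364*(180585*(-1/1335) - 57548)) = -20313250207/(633364*(-12039/89 - 57548)) = -20313250207/(633364*(-5133811/89)) = -20313250207/633364*(-89/5133811) = 1807879268423/3251571070204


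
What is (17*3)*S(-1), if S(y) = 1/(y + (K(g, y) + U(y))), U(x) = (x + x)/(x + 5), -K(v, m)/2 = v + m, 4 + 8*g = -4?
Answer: 102/5 ≈ 20.400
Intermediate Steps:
g = -1 (g = -½ + (⅛)*(-4) = -½ - ½ = -1)
K(v, m) = -2*m - 2*v (K(v, m) = -2*(v + m) = -2*(m + v) = -2*m - 2*v)
U(x) = 2*x/(5 + x) (U(x) = (2*x)/(5 + x) = 2*x/(5 + x))
S(y) = 1/(2 - y + 2*y/(5 + y)) (S(y) = 1/(y + ((-2*y - 2*(-1)) + 2*y/(5 + y))) = 1/(y + ((-2*y + 2) + 2*y/(5 + y))) = 1/(y + ((2 - 2*y) + 2*y/(5 + y))) = 1/(y + (2 - 2*y + 2*y/(5 + y))) = 1/(2 - y + 2*y/(5 + y)))
(17*3)*S(-1) = (17*3)*((-5 - 1*(-1))/(-10 - 1 + (-1)²)) = 51*((-5 + 1)/(-10 - 1 + 1)) = 51*(-4/(-10)) = 51*(-⅒*(-4)) = 51*(⅖) = 102/5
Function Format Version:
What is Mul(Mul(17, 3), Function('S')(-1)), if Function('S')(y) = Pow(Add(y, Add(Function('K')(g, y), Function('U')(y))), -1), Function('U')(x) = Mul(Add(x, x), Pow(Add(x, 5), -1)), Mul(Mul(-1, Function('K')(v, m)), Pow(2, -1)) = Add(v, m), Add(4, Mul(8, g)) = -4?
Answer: Rational(102, 5) ≈ 20.400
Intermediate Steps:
g = -1 (g = Add(Rational(-1, 2), Mul(Rational(1, 8), -4)) = Add(Rational(-1, 2), Rational(-1, 2)) = -1)
Function('K')(v, m) = Add(Mul(-2, m), Mul(-2, v)) (Function('K')(v, m) = Mul(-2, Add(v, m)) = Mul(-2, Add(m, v)) = Add(Mul(-2, m), Mul(-2, v)))
Function('U')(x) = Mul(2, x, Pow(Add(5, x), -1)) (Function('U')(x) = Mul(Mul(2, x), Pow(Add(5, x), -1)) = Mul(2, x, Pow(Add(5, x), -1)))
Function('S')(y) = Pow(Add(2, Mul(-1, y), Mul(2, y, Pow(Add(5, y), -1))), -1) (Function('S')(y) = Pow(Add(y, Add(Add(Mul(-2, y), Mul(-2, -1)), Mul(2, y, Pow(Add(5, y), -1)))), -1) = Pow(Add(y, Add(Add(Mul(-2, y), 2), Mul(2, y, Pow(Add(5, y), -1)))), -1) = Pow(Add(y, Add(Add(2, Mul(-2, y)), Mul(2, y, Pow(Add(5, y), -1)))), -1) = Pow(Add(y, Add(2, Mul(-2, y), Mul(2, y, Pow(Add(5, y), -1)))), -1) = Pow(Add(2, Mul(-1, y), Mul(2, y, Pow(Add(5, y), -1))), -1))
Mul(Mul(17, 3), Function('S')(-1)) = Mul(Mul(17, 3), Mul(Pow(Add(-10, -1, Pow(-1, 2)), -1), Add(-5, Mul(-1, -1)))) = Mul(51, Mul(Pow(Add(-10, -1, 1), -1), Add(-5, 1))) = Mul(51, Mul(Pow(-10, -1), -4)) = Mul(51, Mul(Rational(-1, 10), -4)) = Mul(51, Rational(2, 5)) = Rational(102, 5)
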